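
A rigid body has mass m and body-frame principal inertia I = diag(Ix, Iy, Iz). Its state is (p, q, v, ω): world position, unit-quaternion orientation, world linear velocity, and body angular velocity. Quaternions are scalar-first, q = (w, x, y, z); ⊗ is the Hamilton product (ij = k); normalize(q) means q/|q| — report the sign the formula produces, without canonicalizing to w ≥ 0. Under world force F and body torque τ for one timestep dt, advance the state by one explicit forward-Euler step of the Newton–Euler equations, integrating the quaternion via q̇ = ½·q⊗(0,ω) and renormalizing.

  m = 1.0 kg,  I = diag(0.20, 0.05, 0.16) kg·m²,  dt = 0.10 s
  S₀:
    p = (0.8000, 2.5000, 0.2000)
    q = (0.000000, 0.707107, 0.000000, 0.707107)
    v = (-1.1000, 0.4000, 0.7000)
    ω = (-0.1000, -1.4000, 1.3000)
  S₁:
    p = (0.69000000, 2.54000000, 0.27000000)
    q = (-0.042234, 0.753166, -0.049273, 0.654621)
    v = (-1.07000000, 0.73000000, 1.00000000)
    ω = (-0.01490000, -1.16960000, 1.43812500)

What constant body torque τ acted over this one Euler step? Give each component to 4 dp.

τ = (-0.0300, 0.1100, 0.2000)

rate change Δω = (0.08510000, 0.23040000, 0.13812500)
gyro term ω₀×Iω₀ = (-0.2002, -0.0052, -0.0210)
I·α + gyro = (-0.0300, 0.1100, 0.2000)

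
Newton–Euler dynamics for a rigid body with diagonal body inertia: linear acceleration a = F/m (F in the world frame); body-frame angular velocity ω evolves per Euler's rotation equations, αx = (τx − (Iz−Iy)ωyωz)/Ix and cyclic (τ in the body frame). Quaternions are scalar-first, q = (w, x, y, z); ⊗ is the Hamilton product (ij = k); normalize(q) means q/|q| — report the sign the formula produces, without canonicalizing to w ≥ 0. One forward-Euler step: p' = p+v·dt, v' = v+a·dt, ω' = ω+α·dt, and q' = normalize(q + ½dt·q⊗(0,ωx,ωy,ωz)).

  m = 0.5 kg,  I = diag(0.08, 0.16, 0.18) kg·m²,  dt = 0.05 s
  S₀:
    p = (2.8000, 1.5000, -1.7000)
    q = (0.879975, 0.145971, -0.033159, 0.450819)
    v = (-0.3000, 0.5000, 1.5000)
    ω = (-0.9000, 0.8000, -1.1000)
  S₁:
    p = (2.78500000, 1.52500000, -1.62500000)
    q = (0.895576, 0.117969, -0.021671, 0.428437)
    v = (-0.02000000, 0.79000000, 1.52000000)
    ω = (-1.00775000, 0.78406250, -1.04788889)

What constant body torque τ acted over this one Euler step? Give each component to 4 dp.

τ = (-0.1900, -0.1500, 0.1300)

rate change Δω = (-0.10775000, -0.01593750, 0.05211111)
precession coupling = (-0.0176, -0.0990, -0.0576)
τ = I·(Δω/dt) + ω₀×(Iω₀) = (-0.1900, -0.1500, 0.1300)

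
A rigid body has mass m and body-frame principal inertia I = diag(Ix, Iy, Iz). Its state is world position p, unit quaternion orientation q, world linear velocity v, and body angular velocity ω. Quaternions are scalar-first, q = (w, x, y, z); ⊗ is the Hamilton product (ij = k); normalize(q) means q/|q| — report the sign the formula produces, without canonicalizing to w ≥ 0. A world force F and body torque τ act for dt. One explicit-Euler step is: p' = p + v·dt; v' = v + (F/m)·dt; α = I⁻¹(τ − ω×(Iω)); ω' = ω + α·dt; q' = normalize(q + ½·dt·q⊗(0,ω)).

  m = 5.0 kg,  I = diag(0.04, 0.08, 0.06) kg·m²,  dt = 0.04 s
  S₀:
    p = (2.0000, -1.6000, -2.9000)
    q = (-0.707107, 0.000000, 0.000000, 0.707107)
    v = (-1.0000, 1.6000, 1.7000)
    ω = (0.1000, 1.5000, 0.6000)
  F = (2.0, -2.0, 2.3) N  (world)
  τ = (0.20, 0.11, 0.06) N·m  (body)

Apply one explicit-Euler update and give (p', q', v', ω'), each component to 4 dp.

precession coupling ω×(Iω) = (-0.0180, -0.0012, 0.0060)
angular accel α = (5.4500, 1.3900, 0.9000)
new body rate ω' = (0.3180, 1.5556, 0.6360)
2q̇ = q⊗(0,ω) = (-0.4242642, -1.1313712, -0.9899498, -0.4242642)
q + ½dt·q⊗(0,ω), renormalized = (-0.7152, -0.0226, -0.0198, 0.6983)
a = F/m = (0.4000, -0.4000, 0.4600)
new position p' = (1.9600, -1.5360, -2.8320)
v + (F/m)dt = (-0.9840, 1.5840, 1.7184)

p' = (1.9600, -1.5360, -2.8320)
q' = (-0.7152, -0.0226, -0.0198, 0.6983)
v' = (-0.9840, 1.5840, 1.7184)
ω' = (0.3180, 1.5556, 0.6360)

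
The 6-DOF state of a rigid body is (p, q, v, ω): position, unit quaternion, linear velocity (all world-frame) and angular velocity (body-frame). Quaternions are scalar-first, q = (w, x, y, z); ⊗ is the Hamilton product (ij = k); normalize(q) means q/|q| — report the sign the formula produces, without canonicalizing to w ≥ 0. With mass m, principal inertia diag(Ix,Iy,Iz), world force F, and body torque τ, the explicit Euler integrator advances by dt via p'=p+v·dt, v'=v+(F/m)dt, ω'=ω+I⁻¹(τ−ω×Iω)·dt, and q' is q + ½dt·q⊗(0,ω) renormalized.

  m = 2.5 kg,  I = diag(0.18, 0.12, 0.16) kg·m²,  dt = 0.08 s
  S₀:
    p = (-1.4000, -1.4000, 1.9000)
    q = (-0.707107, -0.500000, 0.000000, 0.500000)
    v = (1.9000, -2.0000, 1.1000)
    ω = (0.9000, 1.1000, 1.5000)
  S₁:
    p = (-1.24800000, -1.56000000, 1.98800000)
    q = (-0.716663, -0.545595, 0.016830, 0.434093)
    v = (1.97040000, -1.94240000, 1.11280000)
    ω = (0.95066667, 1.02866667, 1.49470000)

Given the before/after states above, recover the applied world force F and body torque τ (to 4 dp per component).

F = (2.2000, 1.8000, 0.4000)
τ = (0.1800, -0.0800, -0.0700)

rate change Δω = (0.05066667, -0.07133333, -0.00530000)
gyro term ω₀×Iω₀ = (0.0660, 0.0270, -0.0594)
I·α + gyro = (0.1800, -0.0800, -0.0700)
velocity change Δv = (0.07040000, 0.05760000, 0.01280000)
applied force F = (2.2000, 1.8000, 0.4000)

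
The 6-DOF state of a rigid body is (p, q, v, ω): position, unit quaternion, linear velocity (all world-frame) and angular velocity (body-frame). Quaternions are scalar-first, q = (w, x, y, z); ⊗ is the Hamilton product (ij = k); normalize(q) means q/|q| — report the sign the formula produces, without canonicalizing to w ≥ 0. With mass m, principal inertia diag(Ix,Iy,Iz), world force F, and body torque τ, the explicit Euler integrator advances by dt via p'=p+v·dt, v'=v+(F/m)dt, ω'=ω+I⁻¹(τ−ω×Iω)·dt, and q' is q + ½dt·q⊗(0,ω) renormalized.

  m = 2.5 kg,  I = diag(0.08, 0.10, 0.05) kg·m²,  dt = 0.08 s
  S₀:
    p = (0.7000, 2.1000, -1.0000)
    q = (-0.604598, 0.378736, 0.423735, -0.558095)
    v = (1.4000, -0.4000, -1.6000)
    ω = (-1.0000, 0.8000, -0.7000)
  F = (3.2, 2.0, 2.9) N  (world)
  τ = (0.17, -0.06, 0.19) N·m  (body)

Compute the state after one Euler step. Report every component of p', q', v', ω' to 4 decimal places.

p' = p + v·dt = (0.8120, 2.0680, -1.1280)
v' = v + a·dt = (1.5024, -0.3360, -1.5072)
ω×(Iω) gyroscopic = (0.0280, 0.0210, -0.0160)
(τ − ω×Iω)/I = (1.7750, -0.8100, 4.1200)
new body rate ω' = (-0.8580, 0.7352, -0.3704)
q⊗(0,ω) = (-0.3509185, 0.7544595, 0.3395318, 1.1499424)
q + ½dt·q⊗(0,ω), renormalized = (-0.6176, 0.4082, 0.4366, -0.5112)

p' = (0.8120, 2.0680, -1.1280)
q' = (-0.6176, 0.4082, 0.4366, -0.5112)
v' = (1.5024, -0.3360, -1.5072)
ω' = (-0.8580, 0.7352, -0.3704)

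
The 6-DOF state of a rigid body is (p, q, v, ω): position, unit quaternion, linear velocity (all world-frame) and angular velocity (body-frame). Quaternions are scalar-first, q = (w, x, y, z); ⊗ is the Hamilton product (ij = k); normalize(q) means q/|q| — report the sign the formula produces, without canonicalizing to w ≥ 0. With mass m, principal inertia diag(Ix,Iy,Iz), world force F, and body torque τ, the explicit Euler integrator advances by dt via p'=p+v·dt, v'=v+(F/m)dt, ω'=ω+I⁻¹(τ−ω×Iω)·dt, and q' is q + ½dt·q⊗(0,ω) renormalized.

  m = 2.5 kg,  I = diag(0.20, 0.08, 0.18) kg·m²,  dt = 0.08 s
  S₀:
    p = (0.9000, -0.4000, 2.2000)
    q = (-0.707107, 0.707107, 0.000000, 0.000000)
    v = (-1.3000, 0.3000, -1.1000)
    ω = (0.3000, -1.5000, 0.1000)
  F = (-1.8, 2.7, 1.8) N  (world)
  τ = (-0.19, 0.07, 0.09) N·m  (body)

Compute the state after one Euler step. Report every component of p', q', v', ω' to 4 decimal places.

p' = (0.7960, -0.3760, 2.1120)
q' = (-0.7143, 0.6973, 0.0395, -0.0452)
v' = (-1.3576, 0.3864, -1.0424)
ω' = (0.2300, -1.4306, 0.1160)

gyro term ω×Iω = (-0.0150, 0.0006, 0.0540)
angular accel α = (-0.8750, 0.8675, 0.2000)
ω' = ω + α·dt = (0.2300, -1.4306, 0.1160)
q⊗(0,ω) = (-0.2121321, -0.2121321, 0.9899498, -1.1313712)
q' = normalize(q + ½dt·q⊗(0,ω)) = (-0.7143, 0.6973, 0.0395, -0.0452)
p' = p + v·dt = (0.7960, -0.3760, 2.1120)
v' = v + a·dt = (-1.3576, 0.3864, -1.0424)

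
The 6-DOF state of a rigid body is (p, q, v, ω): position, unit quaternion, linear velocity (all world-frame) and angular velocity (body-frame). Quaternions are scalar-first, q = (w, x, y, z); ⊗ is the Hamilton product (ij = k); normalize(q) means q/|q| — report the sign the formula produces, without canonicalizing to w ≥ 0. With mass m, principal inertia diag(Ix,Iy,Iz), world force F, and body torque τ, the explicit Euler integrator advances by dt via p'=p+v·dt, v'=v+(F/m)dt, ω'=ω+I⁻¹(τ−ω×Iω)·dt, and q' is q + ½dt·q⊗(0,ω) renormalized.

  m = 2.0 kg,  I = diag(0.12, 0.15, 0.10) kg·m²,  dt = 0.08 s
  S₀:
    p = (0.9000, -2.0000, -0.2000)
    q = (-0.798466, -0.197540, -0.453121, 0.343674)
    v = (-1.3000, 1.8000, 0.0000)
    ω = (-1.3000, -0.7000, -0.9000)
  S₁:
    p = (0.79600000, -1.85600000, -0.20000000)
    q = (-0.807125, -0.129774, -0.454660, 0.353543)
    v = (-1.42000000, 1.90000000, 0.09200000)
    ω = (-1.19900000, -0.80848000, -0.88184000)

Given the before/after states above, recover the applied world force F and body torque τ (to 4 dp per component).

F = (-3.0000, 2.5000, 2.3000)
τ = (0.1200, -0.1800, 0.0500)

Δω = ω₁−ω₀ = (0.10100000, -0.10848000, 0.01816000)
gyro term ω₀×Iω₀ = (-0.0315, 0.0234, 0.0273)
τ = I·(Δω/dt) + ω₀×(Iω₀) = (0.1200, -0.1800, 0.0500)
Δv = v₁−v₀ = (-0.12000000, 0.10000000, 0.09200000)
F = m·Δv/dt = (-3.0000, 2.5000, 2.3000)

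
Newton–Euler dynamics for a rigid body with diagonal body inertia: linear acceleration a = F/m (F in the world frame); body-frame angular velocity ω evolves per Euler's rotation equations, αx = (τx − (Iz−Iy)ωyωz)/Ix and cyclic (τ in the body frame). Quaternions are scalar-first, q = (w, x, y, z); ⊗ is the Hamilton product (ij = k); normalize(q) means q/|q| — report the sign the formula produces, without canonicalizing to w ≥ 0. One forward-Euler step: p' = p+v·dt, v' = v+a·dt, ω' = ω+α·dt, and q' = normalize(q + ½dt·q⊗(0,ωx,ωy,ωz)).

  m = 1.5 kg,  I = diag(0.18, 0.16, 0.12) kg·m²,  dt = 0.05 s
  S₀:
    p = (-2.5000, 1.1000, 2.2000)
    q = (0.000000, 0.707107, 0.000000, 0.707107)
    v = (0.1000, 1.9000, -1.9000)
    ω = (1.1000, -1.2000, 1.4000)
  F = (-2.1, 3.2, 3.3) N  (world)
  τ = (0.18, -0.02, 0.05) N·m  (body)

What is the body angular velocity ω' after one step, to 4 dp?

ω' = (1.1313, -1.2351, 1.4098)

gyro term ω×Iω = (0.0672, 0.0924, 0.0264)
α = I⁻¹(τ − ω×Iω) = (0.6267, -0.7025, 0.1967)
ω + α·dt = (1.1313, -1.2351, 1.4098)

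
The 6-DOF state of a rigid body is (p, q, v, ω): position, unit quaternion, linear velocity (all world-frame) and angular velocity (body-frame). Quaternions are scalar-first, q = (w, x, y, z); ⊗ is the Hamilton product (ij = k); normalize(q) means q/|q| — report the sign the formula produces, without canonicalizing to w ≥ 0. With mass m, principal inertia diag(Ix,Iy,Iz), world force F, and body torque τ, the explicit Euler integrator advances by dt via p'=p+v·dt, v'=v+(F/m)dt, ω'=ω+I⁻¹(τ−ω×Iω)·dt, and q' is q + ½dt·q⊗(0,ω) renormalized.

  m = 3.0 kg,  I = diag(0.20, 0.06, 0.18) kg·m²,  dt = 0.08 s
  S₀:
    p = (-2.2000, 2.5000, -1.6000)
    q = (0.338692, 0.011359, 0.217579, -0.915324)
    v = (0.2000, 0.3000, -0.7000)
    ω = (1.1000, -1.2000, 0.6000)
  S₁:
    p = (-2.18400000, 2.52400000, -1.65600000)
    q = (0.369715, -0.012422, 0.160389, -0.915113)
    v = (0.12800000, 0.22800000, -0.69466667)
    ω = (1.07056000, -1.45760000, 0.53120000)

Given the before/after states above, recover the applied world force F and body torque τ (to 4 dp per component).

v₁ − v₀ = (-0.07200000, -0.07200000, 0.00533333)
m·(v₁−v₀)/dt = (-2.7000, -2.7000, 0.2000)
ω₁ − ω₀ = (-0.02944000, -0.25760000, -0.06880000)
precession coupling = (-0.0864, 0.0132, 0.1848)
applied torque τ = (-0.1600, -0.1800, 0.0300)

F = (-2.7000, -2.7000, 0.2000)
τ = (-0.1600, -0.1800, 0.0300)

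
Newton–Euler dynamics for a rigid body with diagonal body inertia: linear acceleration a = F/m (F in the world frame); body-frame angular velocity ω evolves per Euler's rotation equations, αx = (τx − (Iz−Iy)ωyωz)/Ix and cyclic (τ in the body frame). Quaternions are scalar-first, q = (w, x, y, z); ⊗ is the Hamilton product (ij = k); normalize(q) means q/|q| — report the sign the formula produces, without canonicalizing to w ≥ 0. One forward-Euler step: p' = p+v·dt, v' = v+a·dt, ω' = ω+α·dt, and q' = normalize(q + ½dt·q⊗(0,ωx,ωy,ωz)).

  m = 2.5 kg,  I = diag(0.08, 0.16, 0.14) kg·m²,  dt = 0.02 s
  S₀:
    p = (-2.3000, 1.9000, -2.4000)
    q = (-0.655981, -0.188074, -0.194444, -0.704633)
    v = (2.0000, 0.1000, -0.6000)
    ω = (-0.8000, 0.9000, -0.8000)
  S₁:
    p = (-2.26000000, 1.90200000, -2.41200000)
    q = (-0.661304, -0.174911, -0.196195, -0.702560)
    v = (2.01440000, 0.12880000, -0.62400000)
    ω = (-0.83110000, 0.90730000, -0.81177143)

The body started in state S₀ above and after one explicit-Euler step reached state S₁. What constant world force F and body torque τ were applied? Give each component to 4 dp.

F = (1.8000, 3.6000, -3.0000)
τ = (-0.1100, 0.0200, -0.1400)

velocity change Δv = (0.01440000, 0.02880000, -0.02400000)
F = m·Δv/dt = (1.8000, 3.6000, -3.0000)
ω₁ − ω₀ = (-0.03110000, 0.00730000, -0.01177143)
precession coupling = (0.0144, -0.0384, -0.0576)
τ = I·(Δω/dt) + ω₀×(Iω₀) = (-0.1100, 0.0200, -0.1400)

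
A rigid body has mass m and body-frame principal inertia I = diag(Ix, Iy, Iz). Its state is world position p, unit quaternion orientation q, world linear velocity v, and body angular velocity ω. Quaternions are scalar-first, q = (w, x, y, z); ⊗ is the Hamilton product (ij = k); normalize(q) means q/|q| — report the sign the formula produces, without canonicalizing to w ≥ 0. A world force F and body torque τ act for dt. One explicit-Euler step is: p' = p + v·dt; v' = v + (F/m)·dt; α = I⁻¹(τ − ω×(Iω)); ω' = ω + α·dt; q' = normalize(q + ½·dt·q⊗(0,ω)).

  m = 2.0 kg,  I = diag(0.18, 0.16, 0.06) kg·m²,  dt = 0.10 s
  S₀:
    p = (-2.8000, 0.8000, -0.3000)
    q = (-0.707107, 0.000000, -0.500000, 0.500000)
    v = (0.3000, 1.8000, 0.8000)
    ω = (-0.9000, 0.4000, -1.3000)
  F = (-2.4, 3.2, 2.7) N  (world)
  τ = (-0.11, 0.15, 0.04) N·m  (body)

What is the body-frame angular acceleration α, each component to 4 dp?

gyro term ω×Iω = (0.0520, 0.1404, 0.0072)
angular accel α = (-0.9000, 0.0600, 0.5467)

α = (-0.9000, 0.0600, 0.5467)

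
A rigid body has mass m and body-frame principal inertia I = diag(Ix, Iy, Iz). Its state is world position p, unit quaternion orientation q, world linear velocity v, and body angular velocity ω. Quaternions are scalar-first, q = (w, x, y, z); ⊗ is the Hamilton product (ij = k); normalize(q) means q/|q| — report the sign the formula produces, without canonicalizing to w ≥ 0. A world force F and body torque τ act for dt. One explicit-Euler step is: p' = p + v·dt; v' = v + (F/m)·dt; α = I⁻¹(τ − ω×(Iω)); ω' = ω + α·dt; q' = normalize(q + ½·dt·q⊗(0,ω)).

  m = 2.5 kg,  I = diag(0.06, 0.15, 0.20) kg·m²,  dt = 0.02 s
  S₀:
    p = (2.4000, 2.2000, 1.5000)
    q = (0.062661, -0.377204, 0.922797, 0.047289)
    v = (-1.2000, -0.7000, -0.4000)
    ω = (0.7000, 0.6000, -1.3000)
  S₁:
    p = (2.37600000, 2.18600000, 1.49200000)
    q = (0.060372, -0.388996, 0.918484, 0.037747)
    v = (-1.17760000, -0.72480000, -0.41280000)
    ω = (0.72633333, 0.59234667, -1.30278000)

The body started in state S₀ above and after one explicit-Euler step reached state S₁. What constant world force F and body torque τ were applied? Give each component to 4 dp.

F = (2.8000, -3.1000, -1.6000)
τ = (0.0400, 0.0700, 0.0100)

Δv = v₁−v₀ = (0.02240000, -0.02480000, -0.01280000)
m·(v₁−v₀)/dt = (2.8000, -3.1000, -1.6000)
rate change Δω = (0.02633333, -0.00765333, -0.00278000)
precession coupling = (-0.0390, 0.1274, 0.0378)
I·α + gyro = (0.0400, 0.0700, 0.0100)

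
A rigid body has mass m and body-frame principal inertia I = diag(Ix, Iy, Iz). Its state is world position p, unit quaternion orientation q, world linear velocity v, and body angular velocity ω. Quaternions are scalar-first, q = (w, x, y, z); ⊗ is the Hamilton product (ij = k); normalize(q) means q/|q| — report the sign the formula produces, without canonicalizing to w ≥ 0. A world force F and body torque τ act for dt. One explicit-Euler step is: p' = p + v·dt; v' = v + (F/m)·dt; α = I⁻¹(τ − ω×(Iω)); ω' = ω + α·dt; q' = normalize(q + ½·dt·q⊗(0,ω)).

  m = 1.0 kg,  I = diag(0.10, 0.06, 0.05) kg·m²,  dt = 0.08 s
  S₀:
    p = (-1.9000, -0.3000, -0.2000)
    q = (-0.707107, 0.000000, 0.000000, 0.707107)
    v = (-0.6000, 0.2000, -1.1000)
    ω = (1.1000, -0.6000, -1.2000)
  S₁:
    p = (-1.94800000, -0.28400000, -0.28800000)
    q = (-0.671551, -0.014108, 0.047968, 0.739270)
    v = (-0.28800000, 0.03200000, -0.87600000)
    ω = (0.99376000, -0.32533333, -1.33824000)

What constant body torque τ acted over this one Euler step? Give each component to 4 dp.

τ = (-0.1400, 0.1400, -0.0600)

Δω = ω₁−ω₀ = (-0.10624000, 0.27466667, -0.13824000)
gyro term ω₀×Iω₀ = (-0.0072, -0.0660, 0.0264)
I·α + gyro = (-0.1400, 0.1400, -0.0600)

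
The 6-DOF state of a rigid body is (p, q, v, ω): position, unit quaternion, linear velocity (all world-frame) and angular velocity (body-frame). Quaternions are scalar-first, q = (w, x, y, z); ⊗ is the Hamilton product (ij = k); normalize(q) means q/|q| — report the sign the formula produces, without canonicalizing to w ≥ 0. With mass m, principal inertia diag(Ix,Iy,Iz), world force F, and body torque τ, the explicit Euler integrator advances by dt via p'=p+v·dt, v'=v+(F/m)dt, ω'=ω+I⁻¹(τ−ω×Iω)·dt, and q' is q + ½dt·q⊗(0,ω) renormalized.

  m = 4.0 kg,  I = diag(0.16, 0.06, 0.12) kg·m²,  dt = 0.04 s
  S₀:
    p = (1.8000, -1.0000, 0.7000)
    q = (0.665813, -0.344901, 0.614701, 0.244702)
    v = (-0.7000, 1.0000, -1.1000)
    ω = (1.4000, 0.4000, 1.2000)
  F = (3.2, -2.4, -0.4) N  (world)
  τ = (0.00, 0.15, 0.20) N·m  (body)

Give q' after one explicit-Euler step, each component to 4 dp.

q⊗(0,ω) = (-0.0566614, 1.5718986, 1.0227892, -0.1995662)
q' = normalize(q + ½dt·q⊗(0,ω)) = (0.6642, -0.3132, 0.6347, 0.2405)

q' = (0.6642, -0.3132, 0.6347, 0.2405)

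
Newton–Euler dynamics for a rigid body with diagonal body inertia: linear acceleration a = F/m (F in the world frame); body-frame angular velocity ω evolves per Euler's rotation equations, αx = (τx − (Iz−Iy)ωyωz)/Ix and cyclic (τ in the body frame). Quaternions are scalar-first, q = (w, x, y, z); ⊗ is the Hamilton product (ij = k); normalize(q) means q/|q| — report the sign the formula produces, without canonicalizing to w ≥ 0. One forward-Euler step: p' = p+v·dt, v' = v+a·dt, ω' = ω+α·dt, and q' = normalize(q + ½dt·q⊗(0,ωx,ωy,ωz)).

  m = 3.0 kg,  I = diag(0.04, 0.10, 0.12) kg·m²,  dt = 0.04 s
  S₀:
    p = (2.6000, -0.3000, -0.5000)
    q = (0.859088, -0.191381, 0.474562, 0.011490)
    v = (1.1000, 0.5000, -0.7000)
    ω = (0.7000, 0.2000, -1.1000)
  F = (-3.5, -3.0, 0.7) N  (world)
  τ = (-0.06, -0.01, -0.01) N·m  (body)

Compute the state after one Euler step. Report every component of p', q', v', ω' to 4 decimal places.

p' = (2.6440, -0.2800, -0.5280)
q' = (0.8598, -0.1898, 0.4738, -0.0148)
v' = (1.0533, 0.4600, -0.6907)
ω' = (0.6444, 0.1714, -1.1061)

ω×(Iω) gyroscopic = (-0.0044, 0.0616, 0.0084)
(τ − ω×Iω)/I = (-1.3900, -0.7160, -0.1533)
ω' = ω + α·dt = (0.6444, 0.1714, -1.1061)
2q̇ = q⊗(0,ω) = (0.0516933, 0.0770454, -0.0306585, -1.3154664)
q + ½dt·q⊗(0,ω), renormalized = (0.8598, -0.1898, 0.4738, -0.0148)
a = (-1.1667, -1.0000, 0.2333)
p + v·dt = (2.6440, -0.2800, -0.5280)
v' = v + a·dt = (1.0533, 0.4600, -0.6907)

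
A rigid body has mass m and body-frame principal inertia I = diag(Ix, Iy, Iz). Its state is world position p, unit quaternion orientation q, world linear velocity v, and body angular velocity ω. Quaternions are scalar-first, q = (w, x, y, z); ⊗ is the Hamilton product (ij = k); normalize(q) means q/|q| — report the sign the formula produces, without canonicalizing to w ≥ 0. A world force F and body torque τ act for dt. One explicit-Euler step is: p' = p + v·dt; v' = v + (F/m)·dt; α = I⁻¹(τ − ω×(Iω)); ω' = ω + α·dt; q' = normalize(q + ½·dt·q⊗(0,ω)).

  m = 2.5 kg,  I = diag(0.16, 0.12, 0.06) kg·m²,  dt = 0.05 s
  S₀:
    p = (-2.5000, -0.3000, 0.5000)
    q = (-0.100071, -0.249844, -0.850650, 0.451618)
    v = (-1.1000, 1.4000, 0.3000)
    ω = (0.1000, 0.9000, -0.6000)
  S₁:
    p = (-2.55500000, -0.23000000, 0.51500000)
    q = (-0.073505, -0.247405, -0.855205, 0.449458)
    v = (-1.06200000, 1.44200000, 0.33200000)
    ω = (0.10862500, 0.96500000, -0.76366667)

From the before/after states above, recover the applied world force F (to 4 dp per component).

v₁ − v₀ = (0.03800000, 0.04200000, 0.03200000)
applied force F = (1.9000, 2.1000, 1.6000)

F = (1.9000, 2.1000, 1.6000)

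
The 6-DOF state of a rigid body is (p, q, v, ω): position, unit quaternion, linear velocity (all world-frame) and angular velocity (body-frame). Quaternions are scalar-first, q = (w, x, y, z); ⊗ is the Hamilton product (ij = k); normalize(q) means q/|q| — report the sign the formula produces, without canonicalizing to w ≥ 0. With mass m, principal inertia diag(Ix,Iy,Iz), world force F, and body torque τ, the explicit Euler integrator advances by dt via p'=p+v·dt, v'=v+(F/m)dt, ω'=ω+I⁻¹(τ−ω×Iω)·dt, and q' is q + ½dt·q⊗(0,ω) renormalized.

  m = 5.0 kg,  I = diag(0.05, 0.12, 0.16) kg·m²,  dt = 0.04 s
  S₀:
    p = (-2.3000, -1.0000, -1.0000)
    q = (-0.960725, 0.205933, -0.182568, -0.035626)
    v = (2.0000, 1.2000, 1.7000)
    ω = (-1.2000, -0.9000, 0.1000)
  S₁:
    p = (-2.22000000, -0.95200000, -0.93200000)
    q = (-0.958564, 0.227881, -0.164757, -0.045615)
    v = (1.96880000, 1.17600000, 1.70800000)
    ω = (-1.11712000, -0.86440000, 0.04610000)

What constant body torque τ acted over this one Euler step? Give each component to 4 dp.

rate change Δω = (0.08288000, 0.03560000, -0.05390000)
gyro term ω₀×Iω₀ = (-0.0036, 0.0132, 0.0756)
applied torque τ = (0.1000, 0.1200, -0.1400)

τ = (0.1000, 0.1200, -0.1400)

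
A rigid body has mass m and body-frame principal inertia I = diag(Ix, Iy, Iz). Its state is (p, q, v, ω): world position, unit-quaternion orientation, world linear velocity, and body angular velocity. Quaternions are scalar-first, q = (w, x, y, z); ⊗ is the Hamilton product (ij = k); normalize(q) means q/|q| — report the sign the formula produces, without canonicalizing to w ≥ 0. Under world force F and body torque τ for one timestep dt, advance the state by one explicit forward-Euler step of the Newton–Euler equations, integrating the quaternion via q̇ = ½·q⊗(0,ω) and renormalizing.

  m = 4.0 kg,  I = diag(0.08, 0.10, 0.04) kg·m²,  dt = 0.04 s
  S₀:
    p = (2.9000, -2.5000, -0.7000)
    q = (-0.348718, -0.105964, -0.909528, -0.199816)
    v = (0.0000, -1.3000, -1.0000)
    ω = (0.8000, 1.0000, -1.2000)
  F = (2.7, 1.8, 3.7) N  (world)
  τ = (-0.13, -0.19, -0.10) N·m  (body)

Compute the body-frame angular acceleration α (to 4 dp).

α = (-2.5250, -1.5160, -2.9000)

gyro term ω×Iω = (0.0720, -0.0384, 0.0160)
(τ − ω×Iω)/I = (-2.5250, -1.5160, -2.9000)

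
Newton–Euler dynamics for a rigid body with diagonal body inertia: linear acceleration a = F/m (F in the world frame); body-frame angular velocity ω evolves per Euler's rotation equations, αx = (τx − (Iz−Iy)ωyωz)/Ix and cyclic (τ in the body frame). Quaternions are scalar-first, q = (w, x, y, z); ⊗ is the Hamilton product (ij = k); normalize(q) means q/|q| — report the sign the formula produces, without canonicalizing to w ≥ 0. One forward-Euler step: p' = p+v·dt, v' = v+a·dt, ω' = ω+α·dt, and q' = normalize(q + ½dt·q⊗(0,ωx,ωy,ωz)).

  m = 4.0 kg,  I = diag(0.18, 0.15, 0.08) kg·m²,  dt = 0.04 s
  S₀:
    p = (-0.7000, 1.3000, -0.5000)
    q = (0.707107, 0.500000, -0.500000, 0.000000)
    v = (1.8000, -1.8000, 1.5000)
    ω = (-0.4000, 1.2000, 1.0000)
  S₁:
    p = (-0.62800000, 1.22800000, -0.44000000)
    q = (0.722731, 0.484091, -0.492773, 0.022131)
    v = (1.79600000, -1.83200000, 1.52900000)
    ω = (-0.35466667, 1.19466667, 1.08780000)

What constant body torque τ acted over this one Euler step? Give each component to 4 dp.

ω₁ − ω₀ = (0.04533333, -0.00533333, 0.08780000)
ω₀×(Iω₀) = (-0.0840, -0.0400, 0.0144)
applied torque τ = (0.1200, -0.0600, 0.1900)

τ = (0.1200, -0.0600, 0.1900)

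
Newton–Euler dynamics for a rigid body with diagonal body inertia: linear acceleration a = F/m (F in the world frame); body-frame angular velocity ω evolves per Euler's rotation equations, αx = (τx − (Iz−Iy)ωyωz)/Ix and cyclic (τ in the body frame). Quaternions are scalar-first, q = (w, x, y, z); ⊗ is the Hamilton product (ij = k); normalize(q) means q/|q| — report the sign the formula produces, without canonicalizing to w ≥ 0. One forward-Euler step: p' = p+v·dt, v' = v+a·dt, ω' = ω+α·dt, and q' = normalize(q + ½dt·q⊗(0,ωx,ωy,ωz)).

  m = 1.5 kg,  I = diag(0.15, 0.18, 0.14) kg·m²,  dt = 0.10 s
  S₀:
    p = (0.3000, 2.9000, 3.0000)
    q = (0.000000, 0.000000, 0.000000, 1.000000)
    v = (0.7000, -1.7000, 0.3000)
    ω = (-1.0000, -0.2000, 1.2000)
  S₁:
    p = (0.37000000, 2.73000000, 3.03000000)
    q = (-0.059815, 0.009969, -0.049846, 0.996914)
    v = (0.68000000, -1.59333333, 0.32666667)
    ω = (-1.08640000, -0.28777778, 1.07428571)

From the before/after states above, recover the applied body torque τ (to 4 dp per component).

Δω = ω₁−ω₀ = (-0.08640000, -0.08777778, -0.12571429)
ω₀×(Iω₀) = (0.0096, -0.0120, 0.0060)
applied torque τ = (-0.1200, -0.1700, -0.1700)

τ = (-0.1200, -0.1700, -0.1700)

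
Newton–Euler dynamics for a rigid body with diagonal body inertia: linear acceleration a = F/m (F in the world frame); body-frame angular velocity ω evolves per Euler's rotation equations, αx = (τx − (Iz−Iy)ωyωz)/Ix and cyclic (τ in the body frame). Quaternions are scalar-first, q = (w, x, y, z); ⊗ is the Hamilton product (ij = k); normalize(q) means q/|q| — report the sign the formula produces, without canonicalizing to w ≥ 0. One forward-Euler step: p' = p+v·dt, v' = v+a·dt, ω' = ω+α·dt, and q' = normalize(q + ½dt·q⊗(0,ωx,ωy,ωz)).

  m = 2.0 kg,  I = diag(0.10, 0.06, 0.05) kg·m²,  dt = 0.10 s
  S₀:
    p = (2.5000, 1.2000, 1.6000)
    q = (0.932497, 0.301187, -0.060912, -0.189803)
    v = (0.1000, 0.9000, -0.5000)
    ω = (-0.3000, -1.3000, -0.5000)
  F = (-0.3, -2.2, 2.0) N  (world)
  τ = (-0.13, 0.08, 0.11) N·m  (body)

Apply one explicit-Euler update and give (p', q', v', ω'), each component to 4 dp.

a = F/m = (-0.1500, -1.1000, 1.0000)
p' = p + v·dt = (2.5100, 1.2900, 1.5500)
v' = v + a·dt = (0.0850, 0.7900, -0.4000)
angular accel α = (-1.2350, 1.2083, 2.5120)
ω' = ω + α·dt = (-0.4235, -1.1792, -0.2488)
q⊗(0,ω) = (-0.0837310, -0.4960370, -1.0047117, -0.8760652)
q + ½dt·q⊗(0,ω), renormalized = (0.9260, 0.2757, -0.1109, -0.2330)

p' = (2.5100, 1.2900, 1.5500)
q' = (0.9260, 0.2757, -0.1109, -0.2330)
v' = (0.0850, 0.7900, -0.4000)
ω' = (-0.4235, -1.1792, -0.2488)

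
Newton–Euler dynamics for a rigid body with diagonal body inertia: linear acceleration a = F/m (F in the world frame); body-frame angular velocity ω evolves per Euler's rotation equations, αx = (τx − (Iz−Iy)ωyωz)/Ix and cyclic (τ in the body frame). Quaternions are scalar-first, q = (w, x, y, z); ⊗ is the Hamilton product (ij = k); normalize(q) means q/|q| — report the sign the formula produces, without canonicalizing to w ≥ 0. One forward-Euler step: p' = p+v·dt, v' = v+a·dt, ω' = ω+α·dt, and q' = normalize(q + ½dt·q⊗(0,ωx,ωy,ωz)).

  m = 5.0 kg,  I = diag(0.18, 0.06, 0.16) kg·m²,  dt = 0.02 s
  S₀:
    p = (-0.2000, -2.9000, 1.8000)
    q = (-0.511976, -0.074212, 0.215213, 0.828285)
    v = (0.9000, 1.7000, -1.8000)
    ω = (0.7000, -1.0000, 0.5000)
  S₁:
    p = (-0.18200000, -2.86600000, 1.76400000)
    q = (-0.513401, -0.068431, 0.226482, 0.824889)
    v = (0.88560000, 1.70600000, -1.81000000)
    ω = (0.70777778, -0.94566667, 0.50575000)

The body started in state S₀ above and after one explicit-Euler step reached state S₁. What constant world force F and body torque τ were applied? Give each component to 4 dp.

F = (-3.6000, 1.5000, -2.5000)
τ = (0.0200, 0.1700, 0.1300)

Δω = ω₁−ω₀ = (0.00777778, 0.05433333, 0.00575000)
gyro term ω₀×Iω₀ = (-0.0500, 0.0070, 0.0840)
I·α + gyro = (0.0200, 0.1700, 0.1300)
v₁ − v₀ = (-0.01440000, 0.00600000, -0.01000000)
applied force F = (-3.6000, 1.5000, -2.5000)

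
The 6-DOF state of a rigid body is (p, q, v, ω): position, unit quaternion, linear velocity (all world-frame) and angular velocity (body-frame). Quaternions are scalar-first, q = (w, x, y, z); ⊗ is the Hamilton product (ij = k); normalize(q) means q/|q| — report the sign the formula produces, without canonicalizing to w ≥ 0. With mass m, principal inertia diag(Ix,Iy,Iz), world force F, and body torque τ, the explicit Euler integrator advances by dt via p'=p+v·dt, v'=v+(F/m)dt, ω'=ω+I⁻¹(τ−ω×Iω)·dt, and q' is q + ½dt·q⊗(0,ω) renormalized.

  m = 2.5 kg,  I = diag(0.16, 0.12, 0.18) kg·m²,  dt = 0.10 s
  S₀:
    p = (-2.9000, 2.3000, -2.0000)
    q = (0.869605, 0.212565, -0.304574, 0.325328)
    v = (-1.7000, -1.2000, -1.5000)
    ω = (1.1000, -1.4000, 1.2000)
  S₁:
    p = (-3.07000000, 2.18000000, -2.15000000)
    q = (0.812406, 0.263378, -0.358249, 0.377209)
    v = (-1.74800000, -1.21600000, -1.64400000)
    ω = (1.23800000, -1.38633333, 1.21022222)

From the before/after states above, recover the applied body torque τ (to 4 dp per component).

τ = (0.1200, -0.0100, 0.0800)

Δω = ω₁−ω₀ = (0.13800000, 0.01366667, 0.01022222)
I·α + gyro = (0.1200, -0.0100, 0.0800)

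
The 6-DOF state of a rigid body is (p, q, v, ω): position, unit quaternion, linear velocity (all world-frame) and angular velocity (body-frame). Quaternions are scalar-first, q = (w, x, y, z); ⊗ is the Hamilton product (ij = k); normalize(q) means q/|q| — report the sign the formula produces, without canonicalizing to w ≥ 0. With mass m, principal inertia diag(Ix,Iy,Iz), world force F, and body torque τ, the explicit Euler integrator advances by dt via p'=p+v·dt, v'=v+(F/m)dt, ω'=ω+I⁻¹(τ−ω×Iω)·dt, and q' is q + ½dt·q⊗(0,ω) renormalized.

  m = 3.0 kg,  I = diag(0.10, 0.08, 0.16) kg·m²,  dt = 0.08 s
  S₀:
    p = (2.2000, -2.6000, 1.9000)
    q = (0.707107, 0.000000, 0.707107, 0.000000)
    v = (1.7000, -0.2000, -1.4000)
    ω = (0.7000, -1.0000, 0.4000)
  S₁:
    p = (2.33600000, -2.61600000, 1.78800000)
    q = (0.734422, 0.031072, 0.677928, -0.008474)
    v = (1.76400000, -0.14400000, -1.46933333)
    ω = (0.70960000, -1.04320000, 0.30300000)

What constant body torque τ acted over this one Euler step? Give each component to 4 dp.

ω₁ − ω₀ = (0.00960000, -0.04320000, -0.09700000)
applied torque τ = (-0.0200, -0.0600, -0.1800)

τ = (-0.0200, -0.0600, -0.1800)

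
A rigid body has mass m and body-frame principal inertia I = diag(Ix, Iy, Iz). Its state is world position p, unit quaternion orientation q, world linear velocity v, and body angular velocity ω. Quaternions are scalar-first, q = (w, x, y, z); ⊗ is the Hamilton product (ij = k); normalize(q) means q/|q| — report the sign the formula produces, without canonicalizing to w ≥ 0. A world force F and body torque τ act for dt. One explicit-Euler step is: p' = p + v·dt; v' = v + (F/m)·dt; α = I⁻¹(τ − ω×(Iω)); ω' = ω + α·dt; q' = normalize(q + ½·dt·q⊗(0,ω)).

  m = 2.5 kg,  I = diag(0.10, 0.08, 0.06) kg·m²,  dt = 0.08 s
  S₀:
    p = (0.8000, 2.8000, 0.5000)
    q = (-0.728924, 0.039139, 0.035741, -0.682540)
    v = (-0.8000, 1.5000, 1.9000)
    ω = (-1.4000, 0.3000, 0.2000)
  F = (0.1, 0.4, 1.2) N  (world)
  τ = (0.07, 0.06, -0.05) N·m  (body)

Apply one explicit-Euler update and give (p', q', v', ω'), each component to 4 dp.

p' = (0.7360, 2.9200, 0.6520)
q' = (-0.7205, 0.0883, 0.0648, -0.6848)
v' = (-0.7968, 1.5128, 1.9384)
ω' = (-1.3430, 0.3712, 0.1221)

precession coupling ω×(Iω) = (-0.0012, -0.0112, 0.0084)
(τ − ω×Iω)/I = (0.7120, 0.8900, -0.9733)
new body rate ω' = (-1.3430, 0.3712, 0.1221)
2q̇ = q⊗(0,ω) = (0.1805803, 1.2324038, 0.7290510, -0.0840057)
q' = normalize(q + ½dt·q⊗(0,ω)) = (-0.7205, 0.0883, 0.0648, -0.6848)
new position p' = (0.7360, 2.9200, 0.6520)
new velocity v' = (-0.7968, 1.5128, 1.9384)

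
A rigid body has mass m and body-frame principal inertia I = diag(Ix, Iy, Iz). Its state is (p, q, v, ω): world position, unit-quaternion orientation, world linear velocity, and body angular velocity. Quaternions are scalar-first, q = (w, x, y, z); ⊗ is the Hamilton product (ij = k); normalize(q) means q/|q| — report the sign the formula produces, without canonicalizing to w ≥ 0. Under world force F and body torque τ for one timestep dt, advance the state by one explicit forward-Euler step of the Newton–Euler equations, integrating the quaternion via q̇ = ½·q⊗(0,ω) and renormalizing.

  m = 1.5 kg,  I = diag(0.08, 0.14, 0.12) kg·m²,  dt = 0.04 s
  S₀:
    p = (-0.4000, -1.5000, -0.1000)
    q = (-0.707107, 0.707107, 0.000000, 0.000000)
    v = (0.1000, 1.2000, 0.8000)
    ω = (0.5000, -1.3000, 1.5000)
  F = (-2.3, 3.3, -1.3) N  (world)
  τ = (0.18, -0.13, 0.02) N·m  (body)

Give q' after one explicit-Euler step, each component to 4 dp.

Hamilton product q⊗(0,ω) = (-0.3535535, -0.3535535, -0.1414214, -1.9798996)
updated quaternion q' = (-0.7136, 0.6994, -0.0028, -0.0396)

q' = (-0.7136, 0.6994, -0.0028, -0.0396)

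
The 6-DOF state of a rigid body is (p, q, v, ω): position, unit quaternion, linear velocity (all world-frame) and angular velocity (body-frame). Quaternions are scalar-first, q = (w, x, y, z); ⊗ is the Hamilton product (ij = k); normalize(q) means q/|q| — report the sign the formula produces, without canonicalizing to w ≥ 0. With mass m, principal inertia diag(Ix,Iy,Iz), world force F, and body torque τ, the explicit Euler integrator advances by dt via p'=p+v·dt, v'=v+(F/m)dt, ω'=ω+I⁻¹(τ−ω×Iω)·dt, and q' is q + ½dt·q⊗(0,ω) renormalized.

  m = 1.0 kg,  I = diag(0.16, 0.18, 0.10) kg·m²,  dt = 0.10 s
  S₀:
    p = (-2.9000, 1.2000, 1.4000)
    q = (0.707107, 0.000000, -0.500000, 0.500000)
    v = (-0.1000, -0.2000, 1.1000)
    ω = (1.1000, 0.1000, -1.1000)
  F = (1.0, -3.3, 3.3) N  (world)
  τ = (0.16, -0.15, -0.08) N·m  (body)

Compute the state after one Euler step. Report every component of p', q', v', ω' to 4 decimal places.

(τ − ω×Iω)/I = (0.9450, -0.4300, -0.8220)
ω + α·dt = (1.1945, 0.0570, -1.1822)
Hamilton product q⊗(0,ω) = (0.6000000, 1.2778177, 0.6207107, -0.2278177)
updated quaternion q' = (0.7349, 0.0637, -0.4675, 0.4871)
a = F/m = (1.0000, -3.3000, 3.3000)
p' = p + v·dt = (-2.9100, 1.1800, 1.5100)
v' = v + a·dt = (0.0000, -0.5300, 1.4300)

p' = (-2.9100, 1.1800, 1.5100)
q' = (0.7349, 0.0637, -0.4675, 0.4871)
v' = (0.0000, -0.5300, 1.4300)
ω' = (1.1945, 0.0570, -1.1822)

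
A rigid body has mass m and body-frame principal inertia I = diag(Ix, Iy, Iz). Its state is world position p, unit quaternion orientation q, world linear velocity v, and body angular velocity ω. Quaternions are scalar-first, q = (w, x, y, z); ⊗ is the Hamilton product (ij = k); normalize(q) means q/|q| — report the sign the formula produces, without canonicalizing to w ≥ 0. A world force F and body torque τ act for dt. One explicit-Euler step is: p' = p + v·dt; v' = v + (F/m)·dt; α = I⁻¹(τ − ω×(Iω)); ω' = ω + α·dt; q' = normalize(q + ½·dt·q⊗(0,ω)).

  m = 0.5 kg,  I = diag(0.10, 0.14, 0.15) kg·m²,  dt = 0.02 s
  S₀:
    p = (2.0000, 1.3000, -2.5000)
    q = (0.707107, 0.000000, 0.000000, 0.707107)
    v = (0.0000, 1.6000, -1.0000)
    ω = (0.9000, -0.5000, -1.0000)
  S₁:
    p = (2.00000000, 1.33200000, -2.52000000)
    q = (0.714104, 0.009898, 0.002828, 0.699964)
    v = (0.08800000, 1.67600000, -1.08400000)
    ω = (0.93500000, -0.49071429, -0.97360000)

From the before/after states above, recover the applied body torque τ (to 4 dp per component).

τ = (0.1800, 0.1100, 0.1800)

Δω = ω₁−ω₀ = (0.03500000, 0.00928571, 0.02640000)
gyro term ω₀×Iω₀ = (0.0050, 0.0450, -0.0180)
I·α + gyro = (0.1800, 0.1100, 0.1800)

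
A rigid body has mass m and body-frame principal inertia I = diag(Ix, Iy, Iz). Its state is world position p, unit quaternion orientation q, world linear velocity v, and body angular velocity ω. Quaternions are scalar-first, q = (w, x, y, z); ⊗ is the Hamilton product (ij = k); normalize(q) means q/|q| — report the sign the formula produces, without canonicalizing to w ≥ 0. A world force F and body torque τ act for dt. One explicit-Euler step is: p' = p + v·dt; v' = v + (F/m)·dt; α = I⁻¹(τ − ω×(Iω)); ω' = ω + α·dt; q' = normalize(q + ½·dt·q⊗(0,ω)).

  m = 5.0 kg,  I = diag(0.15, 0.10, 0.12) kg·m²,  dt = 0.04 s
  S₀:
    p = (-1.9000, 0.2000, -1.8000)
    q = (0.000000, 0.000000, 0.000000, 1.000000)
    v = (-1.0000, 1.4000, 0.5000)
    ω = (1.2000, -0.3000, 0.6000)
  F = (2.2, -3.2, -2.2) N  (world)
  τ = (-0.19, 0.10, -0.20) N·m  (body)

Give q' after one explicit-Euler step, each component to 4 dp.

Hamilton product q⊗(0,ω) = (-0.6000000, 0.3000000, 1.2000000, 0.0000000)
updated quaternion q' = (-0.0120, 0.0060, 0.0240, 0.9996)

q' = (-0.0120, 0.0060, 0.0240, 0.9996)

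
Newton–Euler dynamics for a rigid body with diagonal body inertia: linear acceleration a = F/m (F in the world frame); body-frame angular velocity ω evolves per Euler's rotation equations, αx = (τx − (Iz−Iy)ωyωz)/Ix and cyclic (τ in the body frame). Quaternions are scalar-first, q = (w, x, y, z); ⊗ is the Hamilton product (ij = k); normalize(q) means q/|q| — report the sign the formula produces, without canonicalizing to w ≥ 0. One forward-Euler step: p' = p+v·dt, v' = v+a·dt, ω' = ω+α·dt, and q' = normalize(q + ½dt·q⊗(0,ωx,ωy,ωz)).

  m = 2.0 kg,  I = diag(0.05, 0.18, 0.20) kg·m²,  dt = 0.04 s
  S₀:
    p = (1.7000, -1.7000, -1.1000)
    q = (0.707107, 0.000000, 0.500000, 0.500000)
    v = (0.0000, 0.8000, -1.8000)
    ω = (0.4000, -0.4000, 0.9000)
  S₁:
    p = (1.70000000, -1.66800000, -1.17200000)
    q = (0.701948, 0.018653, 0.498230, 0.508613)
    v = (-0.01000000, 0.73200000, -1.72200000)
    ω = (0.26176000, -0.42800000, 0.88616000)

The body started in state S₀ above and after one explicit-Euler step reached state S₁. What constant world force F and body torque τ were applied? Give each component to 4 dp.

ω₁ − ω₀ = (-0.13824000, -0.02800000, -0.01384000)
ω₀×(Iω₀) = (-0.0072, -0.0540, -0.0208)
applied torque τ = (-0.1800, -0.1800, -0.0900)
Δv = v₁−v₀ = (-0.01000000, -0.06800000, 0.07800000)
m·(v₁−v₀)/dt = (-0.5000, -3.4000, 3.9000)

F = (-0.5000, -3.4000, 3.9000)
τ = (-0.1800, -0.1800, -0.0900)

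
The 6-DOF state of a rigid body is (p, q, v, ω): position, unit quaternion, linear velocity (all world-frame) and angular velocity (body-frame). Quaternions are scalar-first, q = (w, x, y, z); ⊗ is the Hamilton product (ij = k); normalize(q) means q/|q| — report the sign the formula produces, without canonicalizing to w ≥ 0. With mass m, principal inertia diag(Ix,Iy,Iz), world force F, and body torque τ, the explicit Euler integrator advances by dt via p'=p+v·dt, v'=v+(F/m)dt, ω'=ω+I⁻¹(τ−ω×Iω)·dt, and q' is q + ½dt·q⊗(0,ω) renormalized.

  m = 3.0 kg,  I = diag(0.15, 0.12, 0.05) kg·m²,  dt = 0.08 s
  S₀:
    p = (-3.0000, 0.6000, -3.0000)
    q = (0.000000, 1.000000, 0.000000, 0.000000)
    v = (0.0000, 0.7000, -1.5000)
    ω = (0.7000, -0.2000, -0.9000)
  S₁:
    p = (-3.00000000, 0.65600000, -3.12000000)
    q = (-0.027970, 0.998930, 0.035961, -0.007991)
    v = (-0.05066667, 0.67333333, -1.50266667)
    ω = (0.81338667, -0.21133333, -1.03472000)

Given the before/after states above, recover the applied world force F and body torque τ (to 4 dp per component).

F = (-1.9000, -1.0000, -0.1000)
τ = (0.2000, -0.0800, -0.0800)

velocity change Δv = (-0.05066667, -0.02666667, -0.00266667)
m·(v₁−v₀)/dt = (-1.9000, -1.0000, -0.1000)
rate change Δω = (0.11338667, -0.01133333, -0.13472000)
precession coupling = (-0.0126, -0.0630, 0.0042)
τ = I·(Δω/dt) + ω₀×(Iω₀) = (0.2000, -0.0800, -0.0800)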